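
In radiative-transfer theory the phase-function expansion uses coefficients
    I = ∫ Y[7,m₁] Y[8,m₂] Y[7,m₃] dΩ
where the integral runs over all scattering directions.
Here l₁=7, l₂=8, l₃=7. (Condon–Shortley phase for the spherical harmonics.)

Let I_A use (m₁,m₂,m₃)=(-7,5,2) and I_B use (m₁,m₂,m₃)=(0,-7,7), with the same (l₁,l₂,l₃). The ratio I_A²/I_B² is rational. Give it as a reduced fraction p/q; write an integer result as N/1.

Shared (l₁,l₂,l₃)=(7,8,7): N and (l;000)² cancel in I_A²/I_B².
A: Δ = 8!·6!·8!/23! = 1/22086194130; Racah Σ t=8..8: t=8:+1/20901888000 = 1/20901888000; ⇒ 3j(7 8 7; -7 5 2)² = 546/37145, sgn -1
B: Δ = 8!·6!·8!/23! = 1/22086194130; Racah Σ t=1..1: t=1:−1/146313216000 = -1/146313216000; ⇒ 3j(7 8 7; 0 -7 7)² = 91/14858, sgn -1
I_A²/I_B² = (546/37145)/(91/14858) = 12/5

12/5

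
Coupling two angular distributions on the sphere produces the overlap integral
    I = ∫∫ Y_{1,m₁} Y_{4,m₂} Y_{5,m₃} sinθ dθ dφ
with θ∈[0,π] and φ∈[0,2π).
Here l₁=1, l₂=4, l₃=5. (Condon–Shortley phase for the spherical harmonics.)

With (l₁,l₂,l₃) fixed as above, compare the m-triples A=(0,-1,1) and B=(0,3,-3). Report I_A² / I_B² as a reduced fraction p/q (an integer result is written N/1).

3/2

l's match ⇒ only the (l;m) 3-j factors differ between A and B.
A: triangle coeff Δ(1,4,5) = 1/495; Σ_t [0,0]: t=0:+1/720 = 1/720; (3j)²=8/165 [(1 4 5; 0 -1 1)], sign=+1
B: triangle coeff Δ(1,4,5) = 1/495; Σ_t [0,0]: t=0:+1/5040 = 1/5040; (3j)²=16/495 [(1 4 5; 0 3 -3)], sign=+1
I_A²/I_B² = (8/165)/(16/495) = 3/2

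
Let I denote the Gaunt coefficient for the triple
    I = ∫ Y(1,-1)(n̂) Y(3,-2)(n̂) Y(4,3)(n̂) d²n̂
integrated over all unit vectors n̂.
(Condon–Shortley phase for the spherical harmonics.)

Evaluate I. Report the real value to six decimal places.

-0.282095

m-sum 0 ✓  L=8 even ✓  2≤4≤4 ✓
Π(2lᵢ+1) = 3×7×9 = 189
triangle coeff Δ(1,3,4) = 1/252
Σ_t [0,0]: t=0:+1/36 = 1/36
(3j)²=4/63 [(1 3 4; 0 0 0)], sign=+1
Σ_t [0,0]: t=0:+1/240 = 1/240
(3j)²=1/12 [(1 3 4; -1 -2 3)], sign=-1
⇒ 4πI² = 1/1
I = (-1)√(1/1/(4π)) = -0.28209479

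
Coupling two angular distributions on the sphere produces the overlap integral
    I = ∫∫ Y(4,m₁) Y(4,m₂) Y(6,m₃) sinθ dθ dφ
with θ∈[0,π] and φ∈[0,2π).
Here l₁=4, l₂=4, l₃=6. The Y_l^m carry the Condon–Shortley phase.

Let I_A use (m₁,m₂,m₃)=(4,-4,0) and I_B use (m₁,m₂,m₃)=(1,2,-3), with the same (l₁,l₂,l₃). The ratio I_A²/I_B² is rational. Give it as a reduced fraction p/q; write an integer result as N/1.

l's match ⇒ only the (l;m) 3-j factors differ between A and B.
A: triangle coeff Δ(4,4,6) = 1/1261260; Σ_t [0,0]: t=0:+1/1036800 = 1/1036800; (3j)²=4/6435 [(4 4 6; 4 -4 0)], sign=+1
B: triangle coeff Δ(4,4,6) = 1/1261260; Σ_t [0,2]: t=0:+1/51840 t=1:−1/5760 t=2:+1/11520 = -7/103680; (3j)²=7/858 [(4 4 6; 1 2 -3)], sign=+1
I_A²/I_B² = (4/6435)/(7/858) = 8/105

8/105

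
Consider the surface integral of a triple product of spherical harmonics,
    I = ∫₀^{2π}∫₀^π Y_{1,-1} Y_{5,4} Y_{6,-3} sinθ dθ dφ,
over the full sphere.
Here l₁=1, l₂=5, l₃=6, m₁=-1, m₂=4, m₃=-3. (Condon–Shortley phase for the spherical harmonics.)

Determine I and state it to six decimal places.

-0.070770

Rules hold: Σm=0, L=12 even, 4≤6≤6.
N = 3·11·13 = 429
Δ = 0!·2!·10!/13! = 1/858
Racah Σ t=0..0: t=0:+1/14400 = 1/14400
⇒ 3j(1 5 6; 0 0 0)² = 6/143, sgn +1
Racah Σ t=0..0: t=0:+1/725760 = 1/725760
⇒ 3j(1 5 6; -1 4 -3)² = 1/286, sgn -1
4πI² = N·(3j₀)²·(3jₘ)² = 9/143
I = -1·√(0.0629371/4π) = -0.07076985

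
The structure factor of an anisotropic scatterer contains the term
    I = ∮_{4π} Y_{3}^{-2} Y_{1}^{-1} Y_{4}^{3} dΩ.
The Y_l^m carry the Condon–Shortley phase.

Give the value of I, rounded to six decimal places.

-0.282095

Checks pass: Σm=0; 8 even; l₃=4∈[2,4].
(2·3+1)(2·1+1)(2·4+1) = 189
Δ: 0! 6! 2! / 9! → 1/252
sum: t=0:+1/36 = 1/36
3j²(3 1 4; 0 0 0) = Δ·Π!·Σ² = 4/63  (sign +1)
sum: t=0:+1/240 = 1/240
3j²(3 1 4; -2 -1 3) = Δ·Π!·Σ² = 1/12  (sign -1)
combine: 4πI² = 189·4/63·1/12 = 1/1
take √, sign -1: I = -0.28209479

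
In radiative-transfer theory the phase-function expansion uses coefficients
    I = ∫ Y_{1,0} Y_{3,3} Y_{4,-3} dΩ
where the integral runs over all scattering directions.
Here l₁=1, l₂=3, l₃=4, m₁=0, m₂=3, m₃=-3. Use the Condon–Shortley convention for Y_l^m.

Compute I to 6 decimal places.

m-sum 0 ✓  L=8 even ✓  2≤4≤4 ✓
Π(2lᵢ+1) = 3×7×9 = 189
triangle coeff Δ(1,3,4) = 1/252
Σ_t [0,0]: t=0:+1/36 = 1/36
(3j)²=4/63 [(1 3 4; 0 0 0)], sign=+1
Σ_t [0,0]: t=0:+1/720 = 1/720
(3j)²=1/36 [(1 3 4; 0 3 -3)], sign=-1
⇒ 4πI² = 1/3
I = (-1)√(1/3/(4π)) = -0.16286750

-0.162868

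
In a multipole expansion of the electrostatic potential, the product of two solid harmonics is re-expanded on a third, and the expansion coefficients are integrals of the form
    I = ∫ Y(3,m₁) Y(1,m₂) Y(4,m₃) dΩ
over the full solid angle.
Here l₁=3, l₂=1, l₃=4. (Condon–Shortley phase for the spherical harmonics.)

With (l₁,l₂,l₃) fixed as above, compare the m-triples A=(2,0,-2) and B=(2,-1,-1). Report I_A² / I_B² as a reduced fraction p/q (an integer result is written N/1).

4/1

Same 3,1,4: normalisation and zero-m 3j drop out of the ratio.
A: Δ: 0! 6! 2! / 9! → 1/252; sum: t=0:+1/120 = 1/120; 3j²(3 1 4; 2 0 -2) = Δ·Π!·Σ² = 1/21  (sign +1)
B: Δ: 0! 6! 2! / 9! → 1/252; sum: t=0:+1/240 = 1/240; 3j²(3 1 4; 2 -1 -1) = Δ·Π!·Σ² = 1/84  (sign -1)
I_A²/I_B² = (1/21)/(1/84) = 4/1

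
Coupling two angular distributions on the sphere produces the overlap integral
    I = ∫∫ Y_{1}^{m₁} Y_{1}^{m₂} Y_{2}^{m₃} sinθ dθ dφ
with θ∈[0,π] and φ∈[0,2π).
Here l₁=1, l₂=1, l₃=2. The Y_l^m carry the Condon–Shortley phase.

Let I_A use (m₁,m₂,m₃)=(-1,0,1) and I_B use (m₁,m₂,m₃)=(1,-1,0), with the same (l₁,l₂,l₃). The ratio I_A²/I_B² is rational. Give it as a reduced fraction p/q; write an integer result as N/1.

3/1

l's match ⇒ only the (l;m) 3-j factors differ between A and B.
A: triangle coeff Δ(1,1,2) = 1/30; Σ_t [0,0]: t=0:+1/2 = 1/2; (3j)²=1/10 [(1 1 2; -1 0 1)], sign=-1
B: triangle coeff Δ(1,1,2) = 1/30; Σ_t [0,0]: t=0:+1/4 = 1/4; (3j)²=1/30 [(1 1 2; 1 -1 0)], sign=+1
I_A²/I_B² = (1/10)/(1/30) = 3/1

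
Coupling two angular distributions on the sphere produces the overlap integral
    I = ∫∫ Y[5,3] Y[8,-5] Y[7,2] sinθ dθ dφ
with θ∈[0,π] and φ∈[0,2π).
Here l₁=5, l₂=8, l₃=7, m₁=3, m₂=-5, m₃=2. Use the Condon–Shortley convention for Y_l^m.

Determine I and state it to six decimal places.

0.056053

m-sum 0 ✓  L=20 even ✓  3≤7≤13 ✓
Π(2lᵢ+1) = 11×17×15 = 2805
triangle coeff Δ(5,8,7) = 1/814773960
Σ_t [1,5]: t=1:−1/87091200 t=2:+1/4976640 t=3:−1/2073600 t=4:+1/4976640 t=5:−1/87091200 = -1/9676800
(3j)²=360/46189 [(5 8 7; 0 0 0)], sign=+1
Σ_t [0,2]: t=0:+1/87091200 t=1:−1/58060800 t=2:+1/418037760 = -1/298598400
(3j)²=7/3876 [(5 8 7; 3 -5 2)], sign=+1
⇒ 4πI² = 3150/79781
I = (+1)√(3150/79781/(4π)) = 0.05605323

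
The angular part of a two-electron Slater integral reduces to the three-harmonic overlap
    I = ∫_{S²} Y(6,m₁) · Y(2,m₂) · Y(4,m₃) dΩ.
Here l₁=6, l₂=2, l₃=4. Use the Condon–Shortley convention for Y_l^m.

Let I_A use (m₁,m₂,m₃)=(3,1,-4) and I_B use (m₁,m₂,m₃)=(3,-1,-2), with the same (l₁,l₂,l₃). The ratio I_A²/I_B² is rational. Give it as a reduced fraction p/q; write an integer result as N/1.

Shared (l₁,l₂,l₃)=(6,2,4): N and (l;000)² cancel in I_A²/I_B².
A: Δ = 4!·8!·0!/13! = 1/6435; Racah Σ t=3..3: t=3:−1/241920 = -1/241920; ⇒ 3j(6 2 4; 3 1 -4)² = 1/715, sgn -1
B: Δ = 4!·8!·0!/13! = 1/6435; Racah Σ t=1..1: t=1:−1/8640 = -1/8640; ⇒ 3j(6 2 4; 3 -1 -2)² = 28/715, sgn -1
I_A²/I_B² = (1/715)/(28/715) = 1/28

1/28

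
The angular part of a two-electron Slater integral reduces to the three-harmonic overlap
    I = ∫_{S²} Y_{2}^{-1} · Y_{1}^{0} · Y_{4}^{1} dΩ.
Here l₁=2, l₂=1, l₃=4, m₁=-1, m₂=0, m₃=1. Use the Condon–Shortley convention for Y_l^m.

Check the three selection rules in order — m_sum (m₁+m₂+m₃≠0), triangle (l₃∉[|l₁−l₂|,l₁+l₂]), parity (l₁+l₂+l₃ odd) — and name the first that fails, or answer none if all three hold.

triangle

azimuthal sum: -1 + 0 + 1 = 0  ✓
1 ≤ 4 ≤ 3 (triangle on l)  ✗
L = 2 + 1 + 4 = 7 (odd)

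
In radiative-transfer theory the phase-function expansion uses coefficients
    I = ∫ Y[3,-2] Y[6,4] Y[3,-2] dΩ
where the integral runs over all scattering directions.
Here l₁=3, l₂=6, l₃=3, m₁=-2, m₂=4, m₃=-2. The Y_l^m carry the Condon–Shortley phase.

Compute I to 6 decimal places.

0.266131

Checks pass: Σm=0; 12 even; l₃=3∈[3,9].
(2·3+1)(2·6+1)(2·3+1) = 637
Δ: 6! 0! 6! / 13! → 1/12012
sum: t=3:−1/1296 = -1/1296
3j²(3 6 3; 0 0 0) = Δ·Π!·Σ² = 100/3003  (sign +1)
sum: t=5:−1/14400 = -1/14400
3j²(3 6 3; -2 4 -2) = Δ·Π!·Σ² = 6/143  (sign +1)
combine: 4πI² = 637·100/3003·6/143 = 1400/1573
take √, sign +1: I = 0.26613055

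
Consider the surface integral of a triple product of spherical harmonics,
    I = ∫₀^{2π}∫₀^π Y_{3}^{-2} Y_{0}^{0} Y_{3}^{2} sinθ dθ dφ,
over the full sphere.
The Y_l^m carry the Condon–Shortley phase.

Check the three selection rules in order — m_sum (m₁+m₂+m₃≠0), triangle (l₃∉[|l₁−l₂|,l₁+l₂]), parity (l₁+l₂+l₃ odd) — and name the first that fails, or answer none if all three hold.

none

m₁+m₂+m₃ = -2 + 0 + 2 = 0  ✓
triangle: |3−0|=3 ≤ l₃=3 ≤ 3+0=3  ✓
parity: l₁+l₂+l₃ = 6 is even  ✓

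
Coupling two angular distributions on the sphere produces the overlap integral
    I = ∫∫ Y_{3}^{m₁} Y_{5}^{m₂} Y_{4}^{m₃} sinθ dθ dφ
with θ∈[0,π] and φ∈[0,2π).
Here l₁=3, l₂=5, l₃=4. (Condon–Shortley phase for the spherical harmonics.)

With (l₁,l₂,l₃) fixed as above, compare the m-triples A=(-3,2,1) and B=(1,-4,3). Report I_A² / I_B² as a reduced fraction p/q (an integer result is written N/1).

125/7

l's match ⇒ only the (l;m) 3-j factors differ between A and B.
A: triangle coeff Δ(3,5,4) = 1/180180; Σ_t [4,4]: t=4:+1/1728 = 1/1728; (3j)²=25/858 [(3 5 4; -3 2 1)], sign=-1
B: triangle coeff Δ(3,5,4) = 1/180180; Σ_t [0,1]: t=0:+1/5760 t=1:−1/4320 = -1/17280; (3j)²=7/4290 [(3 5 4; 1 -4 3)], sign=+1
I_A²/I_B² = (25/858)/(7/4290) = 125/7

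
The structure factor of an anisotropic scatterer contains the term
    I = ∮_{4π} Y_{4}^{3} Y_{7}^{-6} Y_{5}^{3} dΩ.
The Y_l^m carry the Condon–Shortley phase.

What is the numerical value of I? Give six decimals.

0.136138

Rules hold: Σm=0, L=16 even, 3≤5≤11.
N = 9·15·11 = 1485
Δ = 6!·2!·8!/17! = 1/6126120
Racah Σ t=2..4: t=2:+1/69120 t=3:−1/20736 t=4:+1/69120 = -1/51840
⇒ 3j(4 7 5; 0 0 0)² = 280/21879, sgn +1
Racah Σ t=0..1: t=0:+1/3628800 t=1:−1/9676800 = 1/5806080
⇒ 3j(4 7 5; 3 -6 3)² = 5/408, sgn +1
4πI² = N·(3j₀)²·(3jₘ)² = 875/3757
I = +1·√(0.232899/4π) = 0.13613773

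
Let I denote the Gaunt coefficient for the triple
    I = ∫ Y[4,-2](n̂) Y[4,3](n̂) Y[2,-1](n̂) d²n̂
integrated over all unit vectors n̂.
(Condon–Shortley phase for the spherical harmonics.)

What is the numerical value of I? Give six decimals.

Rules hold: Σm=0, L=10 even, 0≤2≤8.
N = 9·9·5 = 405
Δ = 6!·2!·2!/11! = 1/13860
Racah Σ t=2..4: t=2:+1/192 t=3:−1/36 t=4:+1/192 = -5/288
⇒ 3j(4 4 2; 0 0 0)² = 20/693, sgn -1
Racah Σ t=5..6: t=5:−1/240 t=6:+1/1440 = -1/288
⇒ 3j(4 4 2; -2 3 -1)² = 5/132, sgn +1
4πI² = N·(3j₀)²·(3jₘ)² = 375/847
I = -1·√(0.442739/4π) = -0.18770204

-0.187702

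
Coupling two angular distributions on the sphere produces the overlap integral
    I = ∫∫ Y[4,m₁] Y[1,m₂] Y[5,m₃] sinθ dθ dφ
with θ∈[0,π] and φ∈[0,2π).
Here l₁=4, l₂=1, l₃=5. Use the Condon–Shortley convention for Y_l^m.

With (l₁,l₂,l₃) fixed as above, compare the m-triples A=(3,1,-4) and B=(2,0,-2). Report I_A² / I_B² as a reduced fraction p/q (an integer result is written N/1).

12/7

l's match ⇒ only the (l;m) 3-j factors differ between A and B.
A: triangle coeff Δ(4,1,5) = 1/495; Σ_t [0,0]: t=0:+1/10080 = 1/10080; (3j)²=4/55 [(4 1 5; 3 1 -4)], sign=-1
B: triangle coeff Δ(4,1,5) = 1/495; Σ_t [0,0]: t=0:+1/1440 = 1/1440; (3j)²=7/165 [(4 1 5; 2 0 -2)], sign=-1
I_A²/I_B² = (4/55)/(7/165) = 12/7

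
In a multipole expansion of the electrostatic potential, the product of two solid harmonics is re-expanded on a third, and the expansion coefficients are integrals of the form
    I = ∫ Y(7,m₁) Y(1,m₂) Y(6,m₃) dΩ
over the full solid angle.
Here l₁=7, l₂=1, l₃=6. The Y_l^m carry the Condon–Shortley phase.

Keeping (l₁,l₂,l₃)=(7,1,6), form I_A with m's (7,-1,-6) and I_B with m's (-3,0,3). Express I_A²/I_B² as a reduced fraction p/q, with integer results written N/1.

91/40

Same 7,1,6: normalisation and zero-m 3j drop out of the ratio.
A: Δ: 2! 12! 0! / 15! → 1/1365; sum: t=0:+1/958003200 = 1/958003200; 3j²(7 1 6; 7 -1 -6) = Δ·Π!·Σ² = 1/15  (sign +1)
B: Δ: 2! 12! 0! / 15! → 1/1365; sum: t=1:−1/2177280 = -1/2177280; 3j²(7 1 6; -3 0 3) = Δ·Π!·Σ² = 8/273  (sign +1)
I_A²/I_B² = (1/15)/(8/273) = 91/40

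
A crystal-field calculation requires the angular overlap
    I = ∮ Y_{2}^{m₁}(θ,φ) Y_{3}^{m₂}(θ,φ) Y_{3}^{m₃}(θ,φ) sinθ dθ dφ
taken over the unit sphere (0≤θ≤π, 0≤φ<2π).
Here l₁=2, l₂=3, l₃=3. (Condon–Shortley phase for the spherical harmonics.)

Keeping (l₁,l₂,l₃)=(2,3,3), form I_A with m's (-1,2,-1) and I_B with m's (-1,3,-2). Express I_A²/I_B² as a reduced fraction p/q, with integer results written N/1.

3/5

l's match ⇒ only the (l;m) 3-j factors differ between A and B.
A: triangle coeff Δ(2,3,3) = 1/3780; Σ_t [1,2]: t=1:−1/48 t=2:+1/12 = 1/16; (3j)²=1/28 [(2 3 3; -1 2 -1)], sign=+1
B: triangle coeff Δ(2,3,3) = 1/3780; Σ_t [2,2]: t=2:+1/48 = 1/48; (3j)²=5/84 [(2 3 3; -1 3 -2)], sign=-1
I_A²/I_B² = (1/28)/(5/84) = 3/5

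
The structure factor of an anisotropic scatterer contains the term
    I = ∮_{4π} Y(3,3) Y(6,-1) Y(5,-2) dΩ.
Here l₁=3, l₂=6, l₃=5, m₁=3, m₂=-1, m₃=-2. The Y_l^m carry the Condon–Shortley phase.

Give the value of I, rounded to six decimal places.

0.145631

m-sum 0 ✓  L=14 even ✓  3≤5≤9 ✓
Π(2lᵢ+1) = 7×13×11 = 1001
triangle coeff Δ(3,6,5) = 1/675675
Σ_t [1,3]: t=1:−1/8640 t=2:+1/2304 t=3:−1/8640 = 7/34560
(3j)²=7/429 [(3 6 5; 0 0 0)], sign=-1
Σ_t [0,0]: t=0:+1/34560 = 1/34560
(3j)²=7/429 [(3 6 5; 3 -1 -2)], sign=-1
⇒ 4πI² = 343/1287
I = (+1)√(343/1287/(4π)) = 0.14563067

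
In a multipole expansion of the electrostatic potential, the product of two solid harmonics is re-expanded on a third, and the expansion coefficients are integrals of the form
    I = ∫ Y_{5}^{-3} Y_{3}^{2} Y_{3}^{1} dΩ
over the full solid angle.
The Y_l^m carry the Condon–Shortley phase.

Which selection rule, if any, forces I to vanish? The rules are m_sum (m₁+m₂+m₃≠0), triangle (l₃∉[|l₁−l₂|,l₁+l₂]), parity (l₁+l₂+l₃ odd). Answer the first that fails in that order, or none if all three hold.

azimuthal sum: -3 + 2 + 1 = 0  ✓
2 ≤ 3 ≤ 8 (triangle on l)  ✓
L = 5 + 3 + 3 = 11 (odd)  ✗

parity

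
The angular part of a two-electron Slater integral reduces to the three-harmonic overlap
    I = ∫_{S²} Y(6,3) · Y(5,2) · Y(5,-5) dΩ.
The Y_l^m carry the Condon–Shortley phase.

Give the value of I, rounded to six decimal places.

Rules hold: Σm=0, L=16 even, 1≤5≤11.
N = 13·11·11 = 1573
Δ = 6!·6!·4!/17! = 1/28588560
Racah Σ t=1..5: t=1:−1/345600 t=2:+1/13824 t=3:−1/5184 t=4:+1/13824 t=5:−1/345600 = -7/129600
⇒ 3j(6 5 5; 0 0 0)² = 80/7293, sgn +1
Racah Σ t=3..3: t=3:−1/622080 = -1/622080
⇒ 3j(6 5 5; 3 2 -5)² = 105/4862, sgn -1
4πI² = N·(3j₀)²·(3jₘ)² = 1400/3757
I = -1·√(0.372638/4π) = -0.17220212

-0.172202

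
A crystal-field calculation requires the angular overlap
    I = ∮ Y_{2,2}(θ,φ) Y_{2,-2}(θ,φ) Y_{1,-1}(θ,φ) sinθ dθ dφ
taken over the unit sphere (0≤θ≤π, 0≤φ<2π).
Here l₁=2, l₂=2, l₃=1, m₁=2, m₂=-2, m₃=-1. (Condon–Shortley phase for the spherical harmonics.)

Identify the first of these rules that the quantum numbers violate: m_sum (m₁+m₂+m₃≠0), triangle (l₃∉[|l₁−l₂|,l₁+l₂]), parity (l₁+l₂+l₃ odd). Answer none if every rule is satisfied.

azimuthal sum: 2 − 2 − 1 = -1  ✗
0 ≤ 1 ≤ 4 (triangle on l)
L = 2 + 2 + 1 = 5 (odd)

m_sum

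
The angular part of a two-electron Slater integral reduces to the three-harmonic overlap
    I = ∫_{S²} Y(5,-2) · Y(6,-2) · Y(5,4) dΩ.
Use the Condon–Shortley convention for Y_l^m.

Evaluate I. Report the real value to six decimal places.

0.108910

Rules hold: Σm=0, L=16 even, 1≤5≤11.
N = 11·13·11 = 1573
Δ = 6!·4!·6!/17! = 1/28588560
Racah Σ t=1..5: t=1:−1/345600 t=2:+1/13824 t=3:−1/5184 t=4:+1/13824 t=5:−1/345600 = -7/129600
⇒ 3j(5 6 5; 0 0 0)² = 80/7293, sgn +1
Racah Σ t=3..4: t=3:−1/103680 t=4:+1/207360 = -1/207360
⇒ 3j(5 6 5; -2 -2 4)² = 21/2431, sgn +1
4πI² = N·(3j₀)²·(3jₘ)² = 560/3757
I = +1·√(0.149055/4π) = 0.10891018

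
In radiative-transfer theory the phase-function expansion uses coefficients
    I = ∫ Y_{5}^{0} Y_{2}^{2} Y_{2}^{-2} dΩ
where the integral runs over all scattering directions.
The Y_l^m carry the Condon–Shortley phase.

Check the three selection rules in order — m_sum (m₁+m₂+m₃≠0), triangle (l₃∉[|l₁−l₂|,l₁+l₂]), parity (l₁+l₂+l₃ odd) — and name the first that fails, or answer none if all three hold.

triangle

azimuthal sum: 0 + 2 − 2 = 0  ✓
3 ≤ 2 ≤ 7 (triangle on l)  ✗
L = 5 + 2 + 2 = 9 (odd)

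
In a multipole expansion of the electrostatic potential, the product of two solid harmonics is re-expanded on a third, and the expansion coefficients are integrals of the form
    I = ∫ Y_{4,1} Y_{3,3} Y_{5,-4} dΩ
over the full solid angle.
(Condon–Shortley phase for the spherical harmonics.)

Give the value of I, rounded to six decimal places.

-0.186208

Checks pass: Σm=0; 12 even; l₃=5∈[1,7].
(2·4+1)(2·3+1)(2·5+1) = 693
Δ: 2! 6! 4! / 13! → 1/180180
sum: t=0:+1/576 t=1:−1/144 t=2:+1/576 = -1/288
3j²(4 3 5; 0 0 0) = Δ·Π!·Σ² = 20/1001  (sign +1)
sum: t=2:+1/5760 = 1/5760
3j²(4 3 5; 1 3 -4) = Δ·Π!·Σ² = 9/286  (sign -1)
combine: 4πI² = 693·20/1001·9/286 = 810/1859
take √, sign -1: I = -0.18620781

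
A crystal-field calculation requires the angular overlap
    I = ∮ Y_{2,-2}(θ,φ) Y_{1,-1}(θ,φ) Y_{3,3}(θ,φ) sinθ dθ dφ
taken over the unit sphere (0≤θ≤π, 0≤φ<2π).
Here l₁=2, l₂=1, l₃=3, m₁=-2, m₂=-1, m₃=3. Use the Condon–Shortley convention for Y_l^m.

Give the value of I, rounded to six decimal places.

Rules hold: Σm=0, L=6 even, 1≤3≤3.
N = 5·3·7 = 105
Δ = 0!·4!·2!/7! = 1/105
Racah Σ t=0..0: t=0:+1/4 = 1/4
⇒ 3j(2 1 3; 0 0 0)² = 3/35, sgn -1
Racah Σ t=0..0: t=0:+1/48 = 1/48
⇒ 3j(2 1 3; -2 -1 3)² = 1/7, sgn +1
4πI² = N·(3j₀)²·(3jₘ)² = 9/7
I = -1·√(1.28571/4π) = -0.31986543

-0.319865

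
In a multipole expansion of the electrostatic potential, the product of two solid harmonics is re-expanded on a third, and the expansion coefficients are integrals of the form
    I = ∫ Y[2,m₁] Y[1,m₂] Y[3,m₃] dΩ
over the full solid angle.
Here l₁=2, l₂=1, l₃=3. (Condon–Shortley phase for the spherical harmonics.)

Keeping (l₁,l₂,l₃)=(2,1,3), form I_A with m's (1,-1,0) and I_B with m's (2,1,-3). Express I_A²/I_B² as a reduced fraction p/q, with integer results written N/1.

Same 2,1,3: normalisation and zero-m 3j drop out of the ratio.
A: Δ: 0! 4! 2! / 7! → 1/105; sum: t=0:+1/12 = 1/12; 3j²(2 1 3; 1 -1 0) = Δ·Π!·Σ² = 1/35  (sign -1)
B: Δ: 0! 4! 2! / 7! → 1/105; sum: t=0:+1/48 = 1/48; 3j²(2 1 3; 2 1 -3) = Δ·Π!·Σ² = 1/7  (sign +1)
I_A²/I_B² = (1/35)/(1/7) = 1/5

1/5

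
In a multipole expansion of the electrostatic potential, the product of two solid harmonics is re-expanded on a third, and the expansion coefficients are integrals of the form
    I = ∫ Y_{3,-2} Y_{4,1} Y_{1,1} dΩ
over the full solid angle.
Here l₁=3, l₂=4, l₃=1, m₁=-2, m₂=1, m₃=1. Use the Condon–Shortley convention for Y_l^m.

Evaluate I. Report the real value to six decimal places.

-0.106622

m-sum 0 ✓  L=8 even ✓  1≤1≤7 ✓
Π(2lᵢ+1) = 7×9×3 = 189
triangle coeff Δ(3,4,1) = 1/252
Σ_t [3,3]: t=3:−1/36 = -1/36
(3j)²=4/63 [(3 4 1; 0 0 0)], sign=+1
Σ_t [5,5]: t=5:−1/240 = -1/240
(3j)²=1/84 [(3 4 1; -2 1 1)], sign=-1
⇒ 4πI² = 1/7
I = (-1)√(1/7/(4π)) = -0.10662181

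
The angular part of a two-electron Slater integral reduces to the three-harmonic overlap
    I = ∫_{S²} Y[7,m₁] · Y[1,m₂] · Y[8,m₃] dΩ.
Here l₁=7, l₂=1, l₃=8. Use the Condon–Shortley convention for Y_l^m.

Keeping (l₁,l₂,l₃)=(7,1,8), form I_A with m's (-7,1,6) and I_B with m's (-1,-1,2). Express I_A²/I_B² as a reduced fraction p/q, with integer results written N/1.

1/45

Shared (l₁,l₂,l₃)=(7,1,8): N and (l;000)² cancel in I_A²/I_B².
A: Δ = 0!·14!·2!/17! = 1/2040; Racah Σ t=0..0: t=0:+1/174356582400 = 1/174356582400; ⇒ 3j(7 1 8; -7 1 6)² = 1/2040, sgn +1
B: Δ = 0!·14!·2!/17! = 1/2040; Racah Σ t=0..0: t=0:+1/58060800 = 1/58060800; ⇒ 3j(7 1 8; -1 -1 2)² = 3/136, sgn +1
I_A²/I_B² = (1/2040)/(3/136) = 1/45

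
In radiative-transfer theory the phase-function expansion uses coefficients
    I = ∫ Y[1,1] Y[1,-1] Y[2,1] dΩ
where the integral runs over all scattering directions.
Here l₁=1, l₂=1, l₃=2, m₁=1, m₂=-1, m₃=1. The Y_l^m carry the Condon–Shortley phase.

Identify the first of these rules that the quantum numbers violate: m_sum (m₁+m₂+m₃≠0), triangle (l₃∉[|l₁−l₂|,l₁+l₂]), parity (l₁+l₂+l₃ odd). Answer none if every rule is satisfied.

m_sum

Σmᵢ = 1  ✗
l₃∈[|l₁−l₂|,l₁+l₂]=[0,2], have l₃=2
Σlᵢ = 4 ⇒ even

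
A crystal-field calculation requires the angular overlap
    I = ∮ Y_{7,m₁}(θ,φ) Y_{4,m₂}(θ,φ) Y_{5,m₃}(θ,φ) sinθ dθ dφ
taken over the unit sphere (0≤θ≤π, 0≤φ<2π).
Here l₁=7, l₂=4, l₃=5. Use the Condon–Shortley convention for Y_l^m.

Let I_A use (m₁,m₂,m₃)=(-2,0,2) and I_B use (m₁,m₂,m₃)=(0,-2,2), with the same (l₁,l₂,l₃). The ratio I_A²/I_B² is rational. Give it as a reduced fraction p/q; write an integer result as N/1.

Same 7,4,5: normalisation and zero-m 3j drop out of the ratio.
A: Δ: 6! 8! 2! / 17! → 1/6126120; sum: t=2:+1/483840 t=3:−1/51840 t=4:+1/69120 = -1/362880; 3j²(7 4 5; -2 0 2) = Δ·Π!·Σ² = 16/17017  (sign +1)
B: Δ: 6! 8! 2! / 17! → 1/6126120; sum: t=0:+1/7257600 t=1:−1/172800 t=2:+1/69120 = 1/113400; 3j²(7 4 5; 0 -2 2) = Δ·Π!·Σ² = 512/36465  (sign -1)
I_A²/I_B² = (16/17017)/(512/36465) = 15/224

15/224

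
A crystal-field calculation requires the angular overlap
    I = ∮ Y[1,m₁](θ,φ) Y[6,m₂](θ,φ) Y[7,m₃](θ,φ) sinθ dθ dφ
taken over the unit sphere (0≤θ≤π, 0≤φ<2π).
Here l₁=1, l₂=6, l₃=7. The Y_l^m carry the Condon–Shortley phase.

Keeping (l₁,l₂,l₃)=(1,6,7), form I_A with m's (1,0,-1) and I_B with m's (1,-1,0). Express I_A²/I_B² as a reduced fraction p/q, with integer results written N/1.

4/3

Same 1,6,7: normalisation and zero-m 3j drop out of the ratio.
A: Δ: 0! 2! 12! / 15! → 1/1365; sum: t=0:+1/1036800 = 1/1036800; 3j²(1 6 7; 1 0 -1) = Δ·Π!·Σ² = 4/195  (sign +1)
B: Δ: 0! 2! 12! / 15! → 1/1365; sum: t=0:+1/1209600 = 1/1209600; 3j²(1 6 7; 1 -1 0) = Δ·Π!·Σ² = 1/65  (sign -1)
I_A²/I_B² = (4/195)/(1/65) = 4/3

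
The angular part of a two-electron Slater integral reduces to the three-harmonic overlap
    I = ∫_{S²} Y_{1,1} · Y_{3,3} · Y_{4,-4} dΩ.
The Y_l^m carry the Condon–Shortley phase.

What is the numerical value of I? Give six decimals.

0.325735

Checks pass: Σm=0; 8 even; l₃=4∈[2,4].
(2·1+1)(2·3+1)(2·4+1) = 189
Δ: 0! 2! 6! / 9! → 1/252
sum: t=0:+1/36 = 1/36
3j²(1 3 4; 0 0 0) = Δ·Π!·Σ² = 4/63  (sign +1)
sum: t=0:+1/1440 = 1/1440
3j²(1 3 4; 1 3 -4) = Δ·Π!·Σ² = 1/9  (sign +1)
combine: 4πI² = 189·4/63·1/9 = 4/3
take √, sign +1: I = 0.32573501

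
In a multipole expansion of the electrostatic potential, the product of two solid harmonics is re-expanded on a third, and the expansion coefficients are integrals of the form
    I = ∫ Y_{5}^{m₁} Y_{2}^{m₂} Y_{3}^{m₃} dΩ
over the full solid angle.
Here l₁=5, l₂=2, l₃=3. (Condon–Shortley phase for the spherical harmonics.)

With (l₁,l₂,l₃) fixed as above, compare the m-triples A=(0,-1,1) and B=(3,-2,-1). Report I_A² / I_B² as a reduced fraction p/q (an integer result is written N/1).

5/7

Shared (l₁,l₂,l₃)=(5,2,3): N and (l;000)² cancel in I_A²/I_B².
A: Δ = 4!·6!·0!/11! = 1/2310; Racah Σ t=1..1: t=1:−1/288 = -1/288; ⇒ 3j(5 2 3; 0 -1 1)² = 5/231, sgn -1
B: Δ = 4!·6!·0!/11! = 1/2310; Racah Σ t=0..0: t=0:+1/1152 = 1/1152; ⇒ 3j(5 2 3; 3 -2 -1)² = 1/33, sgn +1
I_A²/I_B² = (5/231)/(1/33) = 5/7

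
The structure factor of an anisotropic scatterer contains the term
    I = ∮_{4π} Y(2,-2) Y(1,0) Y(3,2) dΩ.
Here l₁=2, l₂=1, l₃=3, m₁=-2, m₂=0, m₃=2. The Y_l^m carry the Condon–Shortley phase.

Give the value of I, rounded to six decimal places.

0.184674

Checks pass: Σm=0; 6 even; l₃=3∈[1,3].
(2·2+1)(2·1+1)(2·3+1) = 105
Δ: 0! 4! 2! / 7! → 1/105
sum: t=0:+1/4 = 1/4
3j²(2 1 3; 0 0 0) = Δ·Π!·Σ² = 3/35  (sign -1)
sum: t=0:+1/24 = 1/24
3j²(2 1 3; -2 0 2) = Δ·Π!·Σ² = 1/21  (sign -1)
combine: 4πI² = 105·3/35·1/21 = 3/7
take √, sign +1: I = 0.18467439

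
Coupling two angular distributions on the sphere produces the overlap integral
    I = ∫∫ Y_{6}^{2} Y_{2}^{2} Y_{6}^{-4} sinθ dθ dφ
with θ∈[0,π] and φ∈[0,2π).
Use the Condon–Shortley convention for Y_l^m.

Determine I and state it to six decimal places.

m-sum 0 ✓  L=14 even ✓  4≤6≤8 ✓
Π(2lᵢ+1) = 13×5×13 = 845
triangle coeff Δ(6,2,6) = 1/90090
Σ_t [0,2]: t=0:+1/69120 t=1:−1/14400 t=2:+1/69120 = -7/172800
(3j)²=14/715 [(6 2 6; 0 0 0)], sign=-1
Σ_t [2,2]: t=2:+1/322560 = 1/322560
(3j)²=18/1001 [(6 2 6; 2 2 -4)], sign=+1
⇒ 4πI² = 36/121
I = (-1)√(36/121/(4π)) = -0.15386989

-0.153870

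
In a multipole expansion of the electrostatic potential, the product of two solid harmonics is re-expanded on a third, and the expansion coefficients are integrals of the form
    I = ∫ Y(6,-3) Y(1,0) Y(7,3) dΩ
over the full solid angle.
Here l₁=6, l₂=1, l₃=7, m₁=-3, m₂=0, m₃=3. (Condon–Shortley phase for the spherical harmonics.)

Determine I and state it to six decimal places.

Rules hold: Σm=0, L=14 even, 5≤7≤7.
N = 13·3·15 = 585
Δ = 0!·12!·2!/15! = 1/1365
Racah Σ t=0..0: t=0:+1/518400 = 1/518400
⇒ 3j(6 1 7; 0 0 0)² = 7/195, sgn -1
Racah Σ t=0..0: t=0:+1/2177280 = 1/2177280
⇒ 3j(6 1 7; -3 0 3)² = 8/273, sgn +1
4πI² = N·(3j₀)²·(3jₘ)² = 8/13
I = -1·√(0.615385/4π) = -0.22129336

-0.221293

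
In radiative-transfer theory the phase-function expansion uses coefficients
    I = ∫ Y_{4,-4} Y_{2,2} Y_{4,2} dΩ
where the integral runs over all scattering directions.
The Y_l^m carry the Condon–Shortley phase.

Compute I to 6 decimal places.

Rules hold: Σm=0, L=10 even, 2≤4≤6.
N = 9·5·9 = 405
Δ = 2!·6!·2!/11! = 1/13860
Racah Σ t=0..2: t=0:+1/192 t=1:−1/36 t=2:+1/192 = -5/288
⇒ 3j(4 2 4; 0 0 0)² = 20/693, sgn -1
Racah Σ t=2..2: t=2:+1/2880 = 1/2880
⇒ 3j(4 2 4; -4 2 2)² = 2/165, sgn +1
4πI² = N·(3j₀)²·(3jₘ)² = 120/847
I = -1·√(0.141677/4π) = -0.10618031

-0.106180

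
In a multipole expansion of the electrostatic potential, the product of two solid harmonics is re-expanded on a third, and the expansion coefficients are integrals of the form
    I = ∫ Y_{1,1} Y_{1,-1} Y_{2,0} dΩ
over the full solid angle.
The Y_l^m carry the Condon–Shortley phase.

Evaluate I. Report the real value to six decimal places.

0.126157

Rules hold: Σm=0, L=4 even, 0≤2≤2.
N = 3·3·5 = 45
Δ = 0!·2!·2!/5! = 1/30
Racah Σ t=0..0: t=0:+1/1 = 1/1
⇒ 3j(1 1 2; 0 0 0)² = 2/15, sgn +1
Racah Σ t=0..0: t=0:+1/4 = 1/4
⇒ 3j(1 1 2; 1 -1 0)² = 1/30, sgn +1
4πI² = N·(3j₀)²·(3jₘ)² = 1/5
I = +1·√(0.2/4π) = 0.12615663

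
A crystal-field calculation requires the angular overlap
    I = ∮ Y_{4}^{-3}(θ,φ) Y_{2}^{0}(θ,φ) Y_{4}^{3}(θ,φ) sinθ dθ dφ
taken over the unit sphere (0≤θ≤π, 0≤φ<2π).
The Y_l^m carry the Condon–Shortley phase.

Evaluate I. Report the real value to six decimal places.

m-sum 0 ✓  L=10 even ✓  2≤4≤6 ✓
Π(2lᵢ+1) = 9×5×9 = 405
triangle coeff Δ(4,2,4) = 1/13860
Σ_t [0,2]: t=0:+1/192 t=1:−1/36 t=2:+1/192 = -5/288
(3j)²=20/693 [(4 2 4; 0 0 0)], sign=-1
Σ_t [1,2]: t=1:−1/720 t=2:+1/480 = 1/1440
(3j)²=7/1980 [(4 2 4; -3 0 3)], sign=-1
⇒ 4πI² = 5/121
I = (+1)√(5/121/(4π)) = 0.05734392

0.057344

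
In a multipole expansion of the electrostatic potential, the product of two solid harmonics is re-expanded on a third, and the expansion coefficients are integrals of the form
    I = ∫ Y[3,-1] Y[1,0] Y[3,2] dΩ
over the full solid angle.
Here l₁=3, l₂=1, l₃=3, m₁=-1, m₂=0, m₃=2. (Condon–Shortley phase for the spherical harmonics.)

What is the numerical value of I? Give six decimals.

m-sum = -1 + 0 + 2 = 1 ≠ 0 ⇒ I = 0

0.000000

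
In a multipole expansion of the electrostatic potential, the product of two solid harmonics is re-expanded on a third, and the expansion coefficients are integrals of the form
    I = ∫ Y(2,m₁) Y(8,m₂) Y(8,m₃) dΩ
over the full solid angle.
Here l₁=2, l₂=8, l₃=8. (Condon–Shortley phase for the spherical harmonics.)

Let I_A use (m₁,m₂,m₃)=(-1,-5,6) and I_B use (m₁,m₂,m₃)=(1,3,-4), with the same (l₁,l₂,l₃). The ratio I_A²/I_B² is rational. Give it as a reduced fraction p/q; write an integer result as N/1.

121/70

l's match ⇒ only the (l;m) 3-j factors differ between A and B.
A: triangle coeff Δ(2,8,8) = 1/348840; Σ_t [1,2]: t=1:−1/1916006400 t=2:+1/12454041600 = -1/2264371200; (3j)²=847/38760 [(2 8 8; -1 -5 6)], sign=-1
B: triangle coeff Δ(2,8,8) = 1/348840; Σ_t [0,1]: t=0:+1/479001600 t=1:−1/174182400 = -1/273715200; (3j)²=49/3876 [(2 8 8; 1 3 -4)], sign=-1
I_A²/I_B² = (847/38760)/(49/3876) = 121/70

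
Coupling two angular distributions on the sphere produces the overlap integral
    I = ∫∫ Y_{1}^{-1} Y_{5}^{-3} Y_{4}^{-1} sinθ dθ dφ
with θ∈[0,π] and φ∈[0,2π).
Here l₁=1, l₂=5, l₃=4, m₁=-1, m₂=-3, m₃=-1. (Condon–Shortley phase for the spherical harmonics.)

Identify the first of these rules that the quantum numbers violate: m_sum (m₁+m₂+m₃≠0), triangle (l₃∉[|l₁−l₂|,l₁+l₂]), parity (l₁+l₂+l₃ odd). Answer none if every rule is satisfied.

m₁+m₂+m₃ = -1 − 3 − 1 = -5  ✗
triangle: |1−5|=4 ≤ l₃=4 ≤ 1+5=6
parity: l₁+l₂+l₃ = 10 is even

m_sum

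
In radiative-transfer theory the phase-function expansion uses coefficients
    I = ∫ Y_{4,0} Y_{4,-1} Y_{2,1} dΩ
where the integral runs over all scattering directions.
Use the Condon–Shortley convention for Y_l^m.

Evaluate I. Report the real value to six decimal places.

-0.044869

m-sum 0 ✓  L=10 even ✓  0≤2≤8 ✓
Π(2lᵢ+1) = 9×9×5 = 405
triangle coeff Δ(4,4,2) = 1/13860
Σ_t [2,4]: t=2:+1/192 t=3:−1/36 t=4:+1/192 = -5/288
(3j)²=20/693 [(4 4 2; 0 0 0)], sign=-1
Σ_t [2,3]: t=2:+1/96 t=3:−1/72 = -1/288
(3j)²=1/462 [(4 4 2; 0 -1 1)], sign=+1
⇒ 4πI² = 150/5929
I = (-1)√(150/5929/(4π)) = -0.04486937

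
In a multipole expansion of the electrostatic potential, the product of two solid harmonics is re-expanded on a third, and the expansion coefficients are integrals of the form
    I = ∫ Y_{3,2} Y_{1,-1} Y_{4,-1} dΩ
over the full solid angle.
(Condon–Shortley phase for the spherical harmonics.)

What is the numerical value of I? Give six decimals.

-0.106622

m-sum 0 ✓  L=8 even ✓  2≤4≤4 ✓
Π(2lᵢ+1) = 7×3×9 = 189
triangle coeff Δ(3,1,4) = 1/252
Σ_t [0,0]: t=0:+1/36 = 1/36
(3j)²=4/63 [(3 1 4; 0 0 0)], sign=+1
Σ_t [0,0]: t=0:+1/240 = 1/240
(3j)²=1/84 [(3 1 4; 2 -1 -1)], sign=-1
⇒ 4πI² = 1/7
I = (-1)√(1/7/(4π)) = -0.10662181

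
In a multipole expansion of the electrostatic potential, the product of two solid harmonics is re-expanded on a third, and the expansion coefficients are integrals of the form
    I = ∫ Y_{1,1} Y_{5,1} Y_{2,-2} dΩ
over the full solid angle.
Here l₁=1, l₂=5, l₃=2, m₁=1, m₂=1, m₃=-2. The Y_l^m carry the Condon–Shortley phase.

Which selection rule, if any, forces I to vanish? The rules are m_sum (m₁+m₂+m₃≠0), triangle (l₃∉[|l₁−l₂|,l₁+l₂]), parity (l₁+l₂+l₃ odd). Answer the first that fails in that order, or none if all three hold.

triangle

Σmᵢ = 0  ✓
l₃∈[|l₁−l₂|,l₁+l₂]=[4,6], have l₃=2  ✗
Σlᵢ = 8 ⇒ even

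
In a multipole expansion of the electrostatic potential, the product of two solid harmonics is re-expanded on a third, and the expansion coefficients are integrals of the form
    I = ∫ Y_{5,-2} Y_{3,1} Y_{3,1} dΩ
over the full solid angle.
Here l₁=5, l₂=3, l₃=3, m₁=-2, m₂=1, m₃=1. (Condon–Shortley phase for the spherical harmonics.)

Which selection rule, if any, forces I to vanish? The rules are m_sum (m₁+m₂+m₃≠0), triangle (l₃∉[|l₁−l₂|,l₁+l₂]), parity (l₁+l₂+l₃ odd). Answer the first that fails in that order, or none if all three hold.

Σmᵢ = 0  ✓
l₃∈[|l₁−l₂|,l₁+l₂]=[2,8], have l₃=3  ✓
Σlᵢ = 11 ⇒ odd  ✗

parity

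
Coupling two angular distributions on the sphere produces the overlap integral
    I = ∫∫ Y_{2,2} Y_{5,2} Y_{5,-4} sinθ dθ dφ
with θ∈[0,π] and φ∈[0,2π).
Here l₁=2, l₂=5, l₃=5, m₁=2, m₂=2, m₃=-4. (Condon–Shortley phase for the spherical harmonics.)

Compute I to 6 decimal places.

-0.137240

Rules hold: Σm=0, L=12 even, 3≤5≤7.
N = 5·11·11 = 605
Δ = 2!·2!·8!/13! = 1/38610
Racah Σ t=0..2: t=0:+1/2880 t=1:−1/576 t=2:+1/2880 = -1/960
⇒ 3j(2 5 5; 0 0 0)² = 10/429, sgn +1
Racah Σ t=0..0: t=0:+1/20160 = 1/20160
⇒ 3j(2 5 5; 2 2 -4)² = 12/715, sgn -1
4πI² = N·(3j₀)²·(3jₘ)² = 40/169
I = -1·√(0.236686/4π) = -0.13724032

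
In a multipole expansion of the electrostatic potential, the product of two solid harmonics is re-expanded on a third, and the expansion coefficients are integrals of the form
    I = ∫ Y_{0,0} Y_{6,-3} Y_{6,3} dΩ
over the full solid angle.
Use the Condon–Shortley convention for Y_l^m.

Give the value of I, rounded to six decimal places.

m-sum 0 ✓  L=12 even ✓  6≤6≤6 ✓
Π(2lᵢ+1) = 1×13×13 = 169
triangle coeff Δ(0,6,6) = 1/13
Σ_t [0,0]: t=0:+1/518400 = 1/518400
(3j)²=1/13 [(0 6 6; 0 0 0)], sign=+1
Σ_t [0,0]: t=0:+1/2177280 = 1/2177280
(3j)²=1/13 [(0 6 6; 0 -3 3)], sign=-1
⇒ 4πI² = 1/1
I = (-1)√(1/1/(4π)) = -0.28209479

-0.282095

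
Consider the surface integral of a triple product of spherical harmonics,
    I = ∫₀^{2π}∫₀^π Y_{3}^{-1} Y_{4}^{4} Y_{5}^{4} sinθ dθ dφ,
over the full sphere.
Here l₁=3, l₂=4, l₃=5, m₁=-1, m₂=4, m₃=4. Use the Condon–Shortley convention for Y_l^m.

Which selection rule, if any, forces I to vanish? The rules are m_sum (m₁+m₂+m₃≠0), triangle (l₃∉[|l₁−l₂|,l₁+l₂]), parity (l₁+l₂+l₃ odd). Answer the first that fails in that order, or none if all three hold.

m_sum

m₁+m₂+m₃ = -1 + 4 + 4 = 7  ✗
triangle: |3−4|=1 ≤ l₃=5 ≤ 3+4=7
parity: l₁+l₂+l₃ = 12 is even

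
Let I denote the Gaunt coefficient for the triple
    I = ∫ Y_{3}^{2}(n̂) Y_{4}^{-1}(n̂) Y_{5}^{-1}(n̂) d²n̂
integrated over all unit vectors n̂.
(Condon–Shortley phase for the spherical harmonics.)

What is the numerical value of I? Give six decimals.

0.138239

Rules hold: Σm=0, L=12 even, 1≤5≤7.
N = 7·9·11 = 693
Δ = 2!·4!·6!/13! = 1/180180
Racah Σ t=0..2: t=0:+1/576 t=1:−1/144 t=2:+1/576 = -1/288
⇒ 3j(3 4 5; 0 0 0)² = 20/1001, sgn +1
Racah Σ t=0..1: t=0:+1/432 t=1:−1/1152 = 5/3456
⇒ 3j(3 4 5; 2 -1 -1)² = 625/36036, sgn +1
4πI² = N·(3j₀)²·(3jₘ)² = 3125/13013
I = +1·√(0.240144/4π) = 0.13823925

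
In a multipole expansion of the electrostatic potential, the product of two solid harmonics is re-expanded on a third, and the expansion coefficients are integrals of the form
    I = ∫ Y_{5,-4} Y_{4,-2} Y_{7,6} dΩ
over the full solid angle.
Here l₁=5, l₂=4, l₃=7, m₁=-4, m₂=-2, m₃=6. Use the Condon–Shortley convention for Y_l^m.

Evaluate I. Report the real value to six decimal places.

0.061746

Rules hold: Σm=0, L=16 even, 1≤7≤9.
N = 11·9·15 = 1485
Δ = 2!·8!·6!/17! = 1/6126120
Racah Σ t=0..2: t=0:+1/69120 t=1:−1/20736 t=2:+1/69120 = -1/51840
⇒ 3j(5 4 7; 0 0 0)² = 280/21879, sgn +1
Racah Σ t=1..2: t=1:−1/4838400 t=2:+1/7257600 = -1/14515200
⇒ 3j(5 4 7; -4 -2 6)² = 3/1190, sgn +1
4πI² = N·(3j₀)²·(3jₘ)² = 180/3757
I = +1·√(0.0479106/4π) = 0.06174627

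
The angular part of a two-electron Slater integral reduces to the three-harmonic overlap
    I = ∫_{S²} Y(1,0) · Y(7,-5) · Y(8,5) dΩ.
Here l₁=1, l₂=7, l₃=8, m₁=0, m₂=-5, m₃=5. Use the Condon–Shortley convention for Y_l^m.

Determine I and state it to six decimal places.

Checks pass: Σm=0; 16 even; l₃=8∈[6,8].
(2·1+1)(2·7+1)(2·8+1) = 765
Δ: 0! 2! 14! / 17! → 1/2040
sum: t=0:+1/25401600 = 1/25401600
3j²(1 7 8; 0 0 0) = Δ·Π!·Σ² = 8/255  (sign +1)
sum: t=0:+1/958003200 = 1/958003200
3j²(1 7 8; 0 -5 5) = Δ·Π!·Σ² = 13/680  (sign -1)
combine: 4πI² = 765·8/255·13/680 = 39/85
take √, sign -1: I = -0.19108118

-0.191081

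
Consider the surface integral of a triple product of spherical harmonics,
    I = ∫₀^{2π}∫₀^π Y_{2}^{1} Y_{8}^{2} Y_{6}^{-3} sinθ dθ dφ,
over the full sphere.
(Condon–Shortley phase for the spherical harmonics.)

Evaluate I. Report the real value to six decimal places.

Rules hold: Σm=0, L=16 even, 6≤6≤10.
N = 5·17·13 = 1105
Δ = 4!·0!·12!/17! = 1/30940
Racah Σ t=2..2: t=2:+1/2073600 = 1/2073600
⇒ 3j(2 8 6; 0 0 0)² = 28/1105, sgn +1
Racah Σ t=1..1: t=1:−1/13063680 = -1/13063680
⇒ 3j(2 8 6; 1 2 -3)² = 10/1547, sgn +1
4πI² = N·(3j₀)²·(3jₘ)² = 40/221
I = +1·√(0.180995/4π) = 0.12001318

0.120013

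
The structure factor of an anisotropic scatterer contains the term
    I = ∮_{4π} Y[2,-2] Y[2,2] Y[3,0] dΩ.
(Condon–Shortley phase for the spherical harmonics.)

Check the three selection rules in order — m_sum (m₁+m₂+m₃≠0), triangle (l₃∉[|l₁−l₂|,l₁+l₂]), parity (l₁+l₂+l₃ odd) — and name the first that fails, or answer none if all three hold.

parity

Σmᵢ = 0  ✓
l₃∈[|l₁−l₂|,l₁+l₂]=[0,4], have l₃=3  ✓
Σlᵢ = 7 ⇒ odd  ✗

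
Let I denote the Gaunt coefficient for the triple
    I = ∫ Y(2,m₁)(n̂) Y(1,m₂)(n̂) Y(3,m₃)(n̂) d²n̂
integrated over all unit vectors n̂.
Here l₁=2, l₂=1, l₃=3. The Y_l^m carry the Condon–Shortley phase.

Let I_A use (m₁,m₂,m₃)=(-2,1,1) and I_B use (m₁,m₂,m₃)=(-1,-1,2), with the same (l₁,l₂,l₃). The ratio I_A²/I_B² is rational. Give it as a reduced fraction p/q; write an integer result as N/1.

1/10

l's match ⇒ only the (l;m) 3-j factors differ between A and B.
A: triangle coeff Δ(2,1,3) = 1/105; Σ_t [0,0]: t=0:+1/48 = 1/48; (3j)²=1/105 [(2 1 3; -2 1 1)], sign=+1
B: triangle coeff Δ(2,1,3) = 1/105; Σ_t [0,0]: t=0:+1/12 = 1/12; (3j)²=2/21 [(2 1 3; -1 -1 2)], sign=-1
I_A²/I_B² = (1/105)/(2/21) = 1/10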